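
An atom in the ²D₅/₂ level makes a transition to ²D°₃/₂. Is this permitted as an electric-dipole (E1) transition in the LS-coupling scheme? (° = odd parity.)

allowed

Parity must change: even → odd — satisfied.
ΔS = 0: S: 1/2 → 1/2 — satisfied.
ΔL = 0, ±1 (not L=0↔0): L: 2 → 2, ΔL = +0 — satisfied.
ΔJ = 0, ±1 (not J=0↔0): J: 5/2 → 3/2, ΔJ = -1 — satisfied.
All four E1 rules are satisfied.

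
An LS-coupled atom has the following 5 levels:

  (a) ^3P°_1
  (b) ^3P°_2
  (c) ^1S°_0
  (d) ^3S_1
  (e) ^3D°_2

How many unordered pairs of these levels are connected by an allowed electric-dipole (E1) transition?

2

(a)–(b): forbidden (parity).
(a)–(c): forbidden (parity, ΔS).
(a)–(d): allowed.
(a)–(e): forbidden (parity).
(b)–(c): forbidden (parity, ΔS, ΔJ).
(b)–(d): allowed.
(b)–(e): forbidden (parity).
(c)–(d): forbidden (ΔS, ΔL).
(c)–(e): forbidden (parity, ΔS, ΔL, ΔJ).
(d)–(e): forbidden (ΔL).
Allowed pairs: 2 of 10.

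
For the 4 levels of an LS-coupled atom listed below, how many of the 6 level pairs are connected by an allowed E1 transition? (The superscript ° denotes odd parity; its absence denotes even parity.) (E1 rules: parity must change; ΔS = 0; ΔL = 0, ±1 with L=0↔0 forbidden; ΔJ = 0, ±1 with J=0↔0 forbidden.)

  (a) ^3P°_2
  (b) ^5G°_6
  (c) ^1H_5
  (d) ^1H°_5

1

(a)–(b): forbidden (parity, ΔS, ΔL, ΔJ).
(a)–(c): forbidden (ΔS, ΔL, ΔJ).
(a)–(d): forbidden (parity, ΔS, ΔL, ΔJ).
(b)–(c): forbidden (ΔS).
(b)–(d): forbidden (parity, ΔS).
(c)–(d): allowed.
Allowed pairs: 1 of 6.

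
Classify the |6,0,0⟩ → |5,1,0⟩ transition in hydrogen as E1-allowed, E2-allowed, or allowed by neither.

E1

Δl = 1 − 0 = +1; l_i + l_f = 1.
Δm_l = +0.
E1 (Δl = ±1, |Δm_l| ≤ 1): satisfied.
E2 (Δl = 0,±2, l_i+l_f ≥ 2, |Δm_l| ≤ 2): not satisfied.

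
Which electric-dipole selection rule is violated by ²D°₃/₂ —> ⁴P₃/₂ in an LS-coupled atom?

the ΔS = 0 rule

Reading off the term symbols: S 1/2→3/2, L 2→1, J 3/2→3/2, parity odd→even.
ΔJ = 0, ±1 (not J=0↔0): J: 3/2 → 3/2, ΔJ = +0 — ok.
Parity must change: odd → even — ok.
ΔS = 0: S: 1/2 → 3/2 — fails.
ΔL = 0, ±1 (not L=0↔0): L: 2 → 1, ΔL = -1 — ok.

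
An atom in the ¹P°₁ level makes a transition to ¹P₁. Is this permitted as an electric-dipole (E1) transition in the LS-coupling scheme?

Reading off the term symbols: S 0→0, L 1→1, J 1→1, parity odd→even.
ΔJ = 0, ±1 (not J=0↔0): J: 1 → 1, ΔJ = +0 — passes.
ΔL = 0, ±1 (not L=0↔0): L: 1 → 1, ΔL = +0 — passes.
ΔS = 0: S: 0 → 0 — passes.
Parity must change: odd → even — passes.
All four E1 rules are satisfied.

allowed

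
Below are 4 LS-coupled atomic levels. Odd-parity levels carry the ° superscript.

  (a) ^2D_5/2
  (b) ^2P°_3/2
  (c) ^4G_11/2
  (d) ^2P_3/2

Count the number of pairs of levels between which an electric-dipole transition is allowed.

2

(a)–(b): allowed.
(a)–(c): forbidden (parity, ΔS, ΔL, ΔJ).
(a)–(d): forbidden (parity).
(b)–(c): forbidden (ΔS, ΔL, ΔJ).
(b)–(d): allowed.
(c)–(d): forbidden (parity, ΔS, ΔL, ΔJ).
Allowed pairs: 2 of 6.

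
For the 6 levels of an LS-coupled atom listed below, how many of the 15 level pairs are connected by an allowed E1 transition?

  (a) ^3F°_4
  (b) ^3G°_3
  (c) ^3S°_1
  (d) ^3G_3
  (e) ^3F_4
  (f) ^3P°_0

(a)–(b): forbidden (parity).
(a)–(c): forbidden (parity, ΔL, ΔJ).
(a)–(d): allowed.
(a)–(e): allowed.
(a)–(f): forbidden (parity, ΔL, ΔJ).
(b)–(c): forbidden (parity, ΔL, ΔJ).
(b)–(d): allowed.
(b)–(e): allowed.
(b)–(f): forbidden (parity, ΔL, ΔJ).
(c)–(d): forbidden (ΔL, ΔJ).
(c)–(e): forbidden (ΔL, ΔJ).
(c)–(f): forbidden (parity).
(d)–(e): forbidden (parity).
(d)–(f): forbidden (ΔL, ΔJ).
(e)–(f): forbidden (ΔL, ΔJ).
Allowed pairs: 4 of 15.

4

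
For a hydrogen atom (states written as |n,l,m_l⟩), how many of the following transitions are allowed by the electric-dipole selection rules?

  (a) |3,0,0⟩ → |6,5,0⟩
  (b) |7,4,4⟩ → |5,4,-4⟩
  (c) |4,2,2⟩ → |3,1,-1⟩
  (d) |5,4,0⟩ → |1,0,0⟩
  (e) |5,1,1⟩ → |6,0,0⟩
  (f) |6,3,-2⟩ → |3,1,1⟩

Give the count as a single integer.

(a) forbidden — Δl = +5 (E1 requires Δl = ±1)
(b) forbidden — Δl = +0 (E1 requires Δl = ±1); Δm_l = -8 (E1 requires Δm_l = 0, ±1)
(c) forbidden — Δm_l = -3 (E1 requires Δm_l = 0, ±1)
(d) forbidden — Δl = -4 (E1 requires Δl = ±1)
(e) allowed
(f) forbidden — Δl = -2 (E1 requires Δl = ±1); Δm_l = +3 (E1 requires Δm_l = 0, ±1)
Total allowed: 1 of 6.

1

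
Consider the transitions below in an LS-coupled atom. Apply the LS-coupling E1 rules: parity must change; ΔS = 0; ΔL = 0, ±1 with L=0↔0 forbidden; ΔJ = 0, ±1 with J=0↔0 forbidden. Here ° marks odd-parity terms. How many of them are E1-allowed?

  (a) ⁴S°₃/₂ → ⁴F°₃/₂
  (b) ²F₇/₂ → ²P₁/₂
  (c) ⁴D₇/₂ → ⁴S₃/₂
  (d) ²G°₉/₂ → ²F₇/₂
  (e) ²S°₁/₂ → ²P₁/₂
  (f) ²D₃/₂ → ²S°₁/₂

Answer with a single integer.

2

(a) forbidden (parity, ΔL fail)
(b) forbidden (parity, ΔL, ΔJ fail)
(c) forbidden (parity, ΔL, ΔJ fail)
(d) allowed
(e) allowed
(f) forbidden (ΔL fails)
Total allowed: 2 of 6.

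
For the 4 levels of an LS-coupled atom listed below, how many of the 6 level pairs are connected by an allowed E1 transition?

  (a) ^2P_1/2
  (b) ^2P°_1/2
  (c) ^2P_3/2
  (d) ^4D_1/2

2

(a)–(b): allowed.
(a)–(c): forbidden (parity).
(a)–(d): forbidden (parity, ΔS).
(b)–(c): allowed.
(b)–(d): forbidden (ΔS).
(c)–(d): forbidden (parity, ΔS).
Allowed pairs: 2 of 6.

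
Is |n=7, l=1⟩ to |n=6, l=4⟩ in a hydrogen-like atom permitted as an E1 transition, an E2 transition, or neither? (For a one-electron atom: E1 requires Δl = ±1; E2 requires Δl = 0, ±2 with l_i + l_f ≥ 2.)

Δl = 4 − 1 = +3; l_i + l_f = 5.
E1 (Δl = ±1): not satisfied.
E2 (Δl = 0,±2, l_i+l_f ≥ 2): not satisfied.

neither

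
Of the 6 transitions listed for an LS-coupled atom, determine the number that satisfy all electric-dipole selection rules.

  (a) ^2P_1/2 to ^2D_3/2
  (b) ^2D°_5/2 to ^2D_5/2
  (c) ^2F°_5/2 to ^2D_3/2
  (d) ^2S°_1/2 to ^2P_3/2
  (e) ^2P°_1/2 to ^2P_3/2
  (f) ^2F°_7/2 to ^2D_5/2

5

(a) forbidden (parity fails)
(b) allowed
(c) allowed
(d) allowed
(e) allowed
(f) allowed
Total allowed: 5 of 6.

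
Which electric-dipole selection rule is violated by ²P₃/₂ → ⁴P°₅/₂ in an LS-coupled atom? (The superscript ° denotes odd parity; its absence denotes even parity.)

the ΔS = 0 rule

Initial level: S=1/2, L=1, J=3/2, parity even. Final level: S=3/2, L=1, J=5/2, parity odd.
Parity must change: even → odd — ✓.
ΔS = 0: S: 1/2 → 3/2 — ✗.
ΔL = 0, ±1 (not L=0↔0): L: 1 → 1, ΔL = +0 — ✓.
ΔJ = 0, ±1 (not J=0↔0): J: 3/2 → 5/2, ΔJ = +1 — ✓.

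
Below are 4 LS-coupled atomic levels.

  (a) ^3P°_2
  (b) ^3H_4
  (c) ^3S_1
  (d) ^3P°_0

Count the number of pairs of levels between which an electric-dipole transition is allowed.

(a)–(b): forbidden (ΔL, ΔJ).
(a)–(c): allowed.
(a)–(d): forbidden (parity, ΔJ).
(b)–(c): forbidden (parity, ΔL, ΔJ).
(b)–(d): forbidden (ΔL, ΔJ).
(c)–(d): allowed.
Allowed pairs: 2 of 6.

2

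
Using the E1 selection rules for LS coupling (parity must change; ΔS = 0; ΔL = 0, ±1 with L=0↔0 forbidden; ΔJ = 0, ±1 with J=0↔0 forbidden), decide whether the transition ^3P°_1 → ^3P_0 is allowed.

allowed

ΔJ = 0, ±1 (not J=0↔0): J: 1 → 0, ΔJ = -1 — ✓.
ΔL = 0, ±1 (not L=0↔0): L: 1 → 1, ΔL = +0 — ✓.
ΔS = 0: S: 1 → 1 — ✓.
Parity must change: odd → even — ✓.
All four E1 rules are satisfied.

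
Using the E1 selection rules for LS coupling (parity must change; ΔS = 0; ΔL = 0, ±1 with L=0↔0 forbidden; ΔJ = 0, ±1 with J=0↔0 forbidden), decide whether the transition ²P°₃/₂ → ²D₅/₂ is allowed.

allowed

Parity must change: odd → even — ok.
ΔS = 0: S: 1/2 → 1/2 — ok.
ΔL = 0, ±1 (not L=0↔0): L: 1 → 2, ΔL = +1 — ok.
ΔJ = 0, ±1 (not J=0↔0): J: 3/2 → 5/2, ΔJ = +1 — ok.
All four E1 rules are satisfied.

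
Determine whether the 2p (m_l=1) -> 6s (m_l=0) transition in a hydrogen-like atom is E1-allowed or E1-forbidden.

allowed

Initial l = 1, final l = 0, so Δl = -1. E1 requires Δl = ±1: satisfied.
Δm_l = 0 − (1) = -1. E1 requires Δm_l = 0, ±1: satisfied.
All E1 selection rules are satisfied.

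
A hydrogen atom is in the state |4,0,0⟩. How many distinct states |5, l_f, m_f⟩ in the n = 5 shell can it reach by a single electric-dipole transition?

E1 requires Δl = ±1, so l_f ∈ {-1, 1}; with 0 ≤ l_f ≤ n_f−1 = 4, the allowed l_f values are {1}.
For l_f = 1: m_f ∈ {m_i−1, m_i, m_i+1} ∩ [−1, 1] = {-1, 0, 1} → 3 states.
Total: 3.

3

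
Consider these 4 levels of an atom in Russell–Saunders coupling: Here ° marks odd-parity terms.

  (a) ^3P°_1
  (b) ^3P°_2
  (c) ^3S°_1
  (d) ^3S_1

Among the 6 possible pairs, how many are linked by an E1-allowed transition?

2

(a)–(b): forbidden (parity).
(a)–(c): forbidden (parity).
(a)–(d): allowed.
(b)–(c): forbidden (parity).
(b)–(d): allowed.
(c)–(d): forbidden (ΔL).
Allowed pairs: 2 of 6.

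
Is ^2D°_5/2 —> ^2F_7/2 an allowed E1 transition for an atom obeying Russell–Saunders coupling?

ΔS = 0: S: 1/2 → 1/2 — ok.
ΔL = 0, ±1 (not L=0↔0): L: 2 → 3, ΔL = +1 — ok.
ΔJ = 0, ±1 (not J=0↔0): J: 5/2 → 7/2, ΔJ = +1 — ok.
Parity must change: odd → even — ok.
All four E1 rules are satisfied.

allowed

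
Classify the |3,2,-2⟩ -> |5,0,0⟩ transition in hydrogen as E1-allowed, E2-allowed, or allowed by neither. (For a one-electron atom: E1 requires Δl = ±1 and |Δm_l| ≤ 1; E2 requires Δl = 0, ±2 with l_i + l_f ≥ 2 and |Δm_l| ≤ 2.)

Δl = 0 − 2 = -2; l_i + l_f = 2.
Δm_l = +2.
E1 (Δl = ±1, |Δm_l| ≤ 1): not satisfied.
E2 (Δl = 0,±2, l_i+l_f ≥ 2, |Δm_l| ≤ 2): satisfied.

E2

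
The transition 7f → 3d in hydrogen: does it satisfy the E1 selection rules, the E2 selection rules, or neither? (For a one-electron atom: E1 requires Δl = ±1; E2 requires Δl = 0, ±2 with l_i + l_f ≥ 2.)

E1

Δl = 2 − 3 = -1; l_i + l_f = 5.
E1 (Δl = ±1): satisfied.
E2 (Δl = 0,±2, l_i+l_f ≥ 2): not satisfied.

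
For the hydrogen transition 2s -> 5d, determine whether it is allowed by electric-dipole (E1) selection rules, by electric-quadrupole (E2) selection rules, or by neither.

E2

Δl = 2 − 0 = +2; l_i + l_f = 2.
E1 (Δl = ±1): not satisfied.
E2 (Δl = 0,±2, l_i+l_f ≥ 2): satisfied.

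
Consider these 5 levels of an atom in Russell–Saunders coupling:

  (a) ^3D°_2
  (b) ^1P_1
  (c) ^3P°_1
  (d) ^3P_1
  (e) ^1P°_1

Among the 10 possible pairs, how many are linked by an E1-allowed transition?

3

(a)–(b): forbidden (ΔS).
(a)–(c): forbidden (parity).
(a)–(d): allowed.
(a)–(e): forbidden (parity, ΔS).
(b)–(c): forbidden (ΔS).
(b)–(d): forbidden (parity, ΔS).
(b)–(e): allowed.
(c)–(d): allowed.
(c)–(e): forbidden (parity, ΔS).
(d)–(e): forbidden (ΔS).
Allowed pairs: 3 of 10.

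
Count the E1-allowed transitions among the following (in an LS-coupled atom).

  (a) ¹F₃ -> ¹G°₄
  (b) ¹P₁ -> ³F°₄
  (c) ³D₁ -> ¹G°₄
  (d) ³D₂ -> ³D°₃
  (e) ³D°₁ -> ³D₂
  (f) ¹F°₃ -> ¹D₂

4

(a) allowed
(b) forbidden (ΔS, ΔL, ΔJ fail)
(c) forbidden (ΔS, ΔL, ΔJ fail)
(d) allowed
(e) allowed
(f) allowed
Total allowed: 4 of 6.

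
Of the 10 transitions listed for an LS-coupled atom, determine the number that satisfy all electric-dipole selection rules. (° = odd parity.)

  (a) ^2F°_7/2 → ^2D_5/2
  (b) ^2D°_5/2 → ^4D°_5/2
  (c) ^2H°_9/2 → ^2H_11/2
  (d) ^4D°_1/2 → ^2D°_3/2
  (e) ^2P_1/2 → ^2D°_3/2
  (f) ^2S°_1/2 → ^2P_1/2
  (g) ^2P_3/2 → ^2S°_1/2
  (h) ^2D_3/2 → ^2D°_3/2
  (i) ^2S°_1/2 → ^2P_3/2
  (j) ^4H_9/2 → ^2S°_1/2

7

(a) allowed
(b) forbidden (parity, ΔS fail)
(c) allowed
(d) forbidden (parity, ΔS fail)
(e) allowed
(f) allowed
(g) allowed
(h) allowed
(i) allowed
(j) forbidden (ΔS, ΔL, ΔJ fail)
Total allowed: 7 of 10.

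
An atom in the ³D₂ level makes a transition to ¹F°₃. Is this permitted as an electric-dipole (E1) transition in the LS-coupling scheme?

Initial level: S=1, L=2, J=2, parity even. Final level: S=0, L=3, J=3, parity odd.
Parity must change: even → odd — ✓.
ΔJ = 0, ±1 (not J=0↔0): J: 2 → 3, ΔJ = +1 — ✓.
ΔS = 0: S: 1 → 0 — ✗.
ΔL = 0, ±1 (not L=0↔0): L: 2 → 3, ΔL = +1 — ✓.
Rule(s) violated: ΔS.

forbidden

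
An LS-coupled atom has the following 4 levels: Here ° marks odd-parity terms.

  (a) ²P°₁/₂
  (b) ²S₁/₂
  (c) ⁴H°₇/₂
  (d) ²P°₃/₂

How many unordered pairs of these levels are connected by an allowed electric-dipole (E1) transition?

2

(a)–(b): allowed.
(a)–(c): forbidden (parity, ΔS, ΔL, ΔJ).
(a)–(d): forbidden (parity).
(b)–(c): forbidden (ΔS, ΔL, ΔJ).
(b)–(d): allowed.
(c)–(d): forbidden (parity, ΔS, ΔL, ΔJ).
Allowed pairs: 2 of 6.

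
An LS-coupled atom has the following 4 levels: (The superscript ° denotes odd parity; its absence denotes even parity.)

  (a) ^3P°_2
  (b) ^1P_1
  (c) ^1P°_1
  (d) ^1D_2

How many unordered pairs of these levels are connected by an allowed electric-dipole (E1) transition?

(a)–(b): forbidden (ΔS).
(a)–(c): forbidden (parity, ΔS).
(a)–(d): forbidden (ΔS).
(b)–(c): allowed.
(b)–(d): forbidden (parity).
(c)–(d): allowed.
Allowed pairs: 2 of 6.

2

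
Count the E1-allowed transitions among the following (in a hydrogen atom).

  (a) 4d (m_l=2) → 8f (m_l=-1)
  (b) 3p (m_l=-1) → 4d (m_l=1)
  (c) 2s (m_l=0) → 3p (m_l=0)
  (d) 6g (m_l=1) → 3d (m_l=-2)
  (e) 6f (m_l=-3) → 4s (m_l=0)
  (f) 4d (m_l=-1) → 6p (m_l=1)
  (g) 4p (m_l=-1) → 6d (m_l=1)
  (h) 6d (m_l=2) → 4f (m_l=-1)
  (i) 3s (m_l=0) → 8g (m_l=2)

1

(a) forbidden — Δm_l = -3 (E1 requires Δm_l = 0, ±1)
(b) forbidden — Δm_l = +2 (E1 requires Δm_l = 0, ±1)
(c) allowed
(d) forbidden — Δl = -2 (E1 requires Δl = ±1); Δm_l = -3 (E1 requires Δm_l = 0, ±1)
(e) forbidden — Δl = -3 (E1 requires Δl = ±1); Δm_l = +3 (E1 requires Δm_l = 0, ±1)
(f) forbidden — Δm_l = +2 (E1 requires Δm_l = 0, ±1)
(g) forbidden — Δm_l = +2 (E1 requires Δm_l = 0, ±1)
(h) forbidden — Δm_l = -3 (E1 requires Δm_l = 0, ±1)
(i) forbidden — Δl = +4 (E1 requires Δl = ±1); Δm_l = +2 (E1 requires Δm_l = 0, ±1)
Total allowed: 1 of 9.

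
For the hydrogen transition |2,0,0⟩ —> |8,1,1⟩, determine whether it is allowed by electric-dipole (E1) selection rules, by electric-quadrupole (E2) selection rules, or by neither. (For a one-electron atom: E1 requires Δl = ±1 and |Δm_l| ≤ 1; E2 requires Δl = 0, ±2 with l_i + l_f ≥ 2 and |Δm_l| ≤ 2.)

E1

Δl = 1 − 0 = +1; l_i + l_f = 1.
Δm_l = +1.
E1 (Δl = ±1, |Δm_l| ≤ 1): satisfied.
E2 (Δl = 0,±2, l_i+l_f ≥ 2, |Δm_l| ≤ 2): not satisfied.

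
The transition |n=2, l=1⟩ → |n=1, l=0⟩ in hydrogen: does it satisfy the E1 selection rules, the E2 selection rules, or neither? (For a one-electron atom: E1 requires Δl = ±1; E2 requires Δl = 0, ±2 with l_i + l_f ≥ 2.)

E1

Δl = 0 − 1 = -1; l_i + l_f = 1.
E1 (Δl = ±1): satisfied.
E2 (Δl = 0,±2, l_i+l_f ≥ 2): not satisfied.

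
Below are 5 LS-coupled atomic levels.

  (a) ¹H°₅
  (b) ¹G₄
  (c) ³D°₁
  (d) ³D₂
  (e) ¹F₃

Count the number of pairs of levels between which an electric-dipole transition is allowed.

2

(a)–(b): allowed.
(a)–(c): forbidden (parity, ΔS, ΔL, ΔJ).
(a)–(d): forbidden (ΔS, ΔL, ΔJ).
(a)–(e): forbidden (ΔL, ΔJ).
(b)–(c): forbidden (ΔS, ΔL, ΔJ).
(b)–(d): forbidden (parity, ΔS, ΔL, ΔJ).
(b)–(e): forbidden (parity).
(c)–(d): allowed.
(c)–(e): forbidden (ΔS, ΔJ).
(d)–(e): forbidden (parity, ΔS).
Allowed pairs: 2 of 10.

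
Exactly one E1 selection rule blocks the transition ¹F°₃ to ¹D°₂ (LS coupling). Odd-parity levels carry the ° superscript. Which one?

Parity must change: odd → odd — fails.
ΔS = 0: S: 0 → 0 — ok.
ΔL = 0, ±1 (not L=0↔0): L: 3 → 2, ΔL = -1 — ok.
ΔJ = 0, ±1 (not J=0↔0): J: 3 → 2, ΔJ = -1 — ok.

parity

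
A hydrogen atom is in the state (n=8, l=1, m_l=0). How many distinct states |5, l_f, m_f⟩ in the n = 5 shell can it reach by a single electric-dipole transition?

E1 requires Δl = ±1, so l_f ∈ {0, 2}; with 0 ≤ l_f ≤ n_f−1 = 4, the allowed l_f values are {0, 2}.
For l_f = 0: m_f ∈ {m_i−1, m_i, m_i+1} ∩ [−0, 0] = {0} → 1 state.
For l_f = 2: m_f ∈ {m_i−1, m_i, m_i+1} ∩ [−2, 2] = {-1, 0, 1} → 3 states.
Total: 4.

4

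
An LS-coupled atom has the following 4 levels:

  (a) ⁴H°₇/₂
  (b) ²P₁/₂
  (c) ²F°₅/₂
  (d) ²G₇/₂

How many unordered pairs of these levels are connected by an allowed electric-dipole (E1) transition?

1

(a)–(b): forbidden (ΔS, ΔL, ΔJ).
(a)–(c): forbidden (parity, ΔS, ΔL).
(a)–(d): forbidden (ΔS).
(b)–(c): forbidden (ΔL, ΔJ).
(b)–(d): forbidden (parity, ΔL, ΔJ).
(c)–(d): allowed.
Allowed pairs: 1 of 6.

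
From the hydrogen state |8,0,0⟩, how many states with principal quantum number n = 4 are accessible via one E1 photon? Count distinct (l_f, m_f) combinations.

E1 requires Δl = ±1, so l_f ∈ {-1, 1}; with 0 ≤ l_f ≤ n_f−1 = 3, the allowed l_f values are {1}.
For l_f = 1: m_f ∈ {m_i−1, m_i, m_i+1} ∩ [−1, 1] = {-1, 0, 1} → 3 states.
Total: 3.

3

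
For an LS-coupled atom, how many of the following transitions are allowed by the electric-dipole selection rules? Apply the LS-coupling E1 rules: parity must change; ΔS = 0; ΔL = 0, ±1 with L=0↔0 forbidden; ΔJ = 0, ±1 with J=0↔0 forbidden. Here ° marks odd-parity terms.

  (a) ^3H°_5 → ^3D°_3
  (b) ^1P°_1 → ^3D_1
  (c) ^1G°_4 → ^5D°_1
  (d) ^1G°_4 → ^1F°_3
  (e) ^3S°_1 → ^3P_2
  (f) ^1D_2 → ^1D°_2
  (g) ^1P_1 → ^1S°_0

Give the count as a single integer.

(a) forbidden (parity, ΔL, ΔJ fail)
(b) forbidden (ΔS fails)
(c) forbidden (parity, ΔS, ΔL, ΔJ fail)
(d) forbidden (parity fails)
(e) allowed
(f) allowed
(g) allowed
Total allowed: 3 of 7.

3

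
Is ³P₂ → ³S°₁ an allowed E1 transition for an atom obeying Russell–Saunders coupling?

Reading off the term symbols: S 1→1, L 1→0, J 2→1, parity even→odd.
Parity must change: even → odd — passes.
ΔS = 0: S: 1 → 1 — passes.
ΔL = 0, ±1 (not L=0↔0): L: 1 → 0, ΔL = -1 — passes.
ΔJ = 0, ±1 (not J=0↔0): J: 2 → 1, ΔJ = -1 — passes.
All four E1 rules are satisfied.

allowed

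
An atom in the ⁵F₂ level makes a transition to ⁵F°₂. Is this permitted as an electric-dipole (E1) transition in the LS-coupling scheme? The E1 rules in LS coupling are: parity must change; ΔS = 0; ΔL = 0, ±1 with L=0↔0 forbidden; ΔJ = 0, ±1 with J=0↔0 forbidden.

Initial level: S=2, L=3, J=2, parity even. Final level: S=2, L=3, J=2, parity odd.
Parity must change: even → odd — passes.
ΔS = 0: S: 2 → 2 — passes.
ΔL = 0, ±1 (not L=0↔0): L: 3 → 3, ΔL = +0 — passes.
ΔJ = 0, ±1 (not J=0↔0): J: 2 → 2, ΔJ = +0 — passes.
All four E1 rules are satisfied.

allowed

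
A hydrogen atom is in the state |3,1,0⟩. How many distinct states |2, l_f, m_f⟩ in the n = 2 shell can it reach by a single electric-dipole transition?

1

E1 requires Δl = ±1, so l_f ∈ {0, 2}; with 0 ≤ l_f ≤ n_f−1 = 1, the allowed l_f values are {0}.
For l_f = 0: m_f ∈ {m_i−1, m_i, m_i+1} ∩ [−0, 0] = {0} → 1 state.
Total: 1.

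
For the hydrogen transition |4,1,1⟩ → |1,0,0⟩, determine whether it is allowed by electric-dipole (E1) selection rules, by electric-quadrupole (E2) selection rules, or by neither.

E1

Δl = 0 − 1 = -1; l_i + l_f = 1.
Δm_l = -1.
E1 (Δl = ±1, |Δm_l| ≤ 1): satisfied.
E2 (Δl = 0,±2, l_i+l_f ≥ 2, |Δm_l| ≤ 2): not satisfied.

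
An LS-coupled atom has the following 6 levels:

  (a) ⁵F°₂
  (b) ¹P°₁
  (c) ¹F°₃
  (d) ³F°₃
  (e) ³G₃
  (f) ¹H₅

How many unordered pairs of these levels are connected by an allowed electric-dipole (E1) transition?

1

(a)–(b): forbidden (parity, ΔS, ΔL).
(a)–(c): forbidden (parity, ΔS).
(a)–(d): forbidden (parity, ΔS).
(a)–(e): forbidden (ΔS).
(a)–(f): forbidden (ΔS, ΔL, ΔJ).
(b)–(c): forbidden (parity, ΔL, ΔJ).
(b)–(d): forbidden (parity, ΔS, ΔL, ΔJ).
(b)–(e): forbidden (ΔS, ΔL, ΔJ).
(b)–(f): forbidden (ΔL, ΔJ).
(c)–(d): forbidden (parity, ΔS).
(c)–(e): forbidden (ΔS).
(c)–(f): forbidden (ΔL, ΔJ).
(d)–(e): allowed.
(d)–(f): forbidden (ΔS, ΔL, ΔJ).
(e)–(f): forbidden (parity, ΔS, ΔJ).
Allowed pairs: 1 of 15.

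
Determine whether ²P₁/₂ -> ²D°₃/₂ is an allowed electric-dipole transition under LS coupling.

allowed

Reading off the term symbols: S 1/2→1/2, L 1→2, J 1/2→3/2, parity even→odd.
Parity must change: even → odd — passes.
ΔS = 0: S: 1/2 → 1/2 — passes.
ΔL = 0, ±1 (not L=0↔0): L: 1 → 2, ΔL = +1 — passes.
ΔJ = 0, ±1 (not J=0↔0): J: 1/2 → 3/2, ΔJ = +1 — passes.
All four E1 rules are satisfied.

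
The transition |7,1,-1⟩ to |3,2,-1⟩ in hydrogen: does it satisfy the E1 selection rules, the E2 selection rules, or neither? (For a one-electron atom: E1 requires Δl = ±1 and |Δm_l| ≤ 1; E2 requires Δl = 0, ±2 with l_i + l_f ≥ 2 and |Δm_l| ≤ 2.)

Δl = 2 − 1 = +1; l_i + l_f = 3.
Δm_l = +0.
E1 (Δl = ±1, |Δm_l| ≤ 1): satisfied.
E2 (Δl = 0,±2, l_i+l_f ≥ 2, |Δm_l| ≤ 2): not satisfied.

E1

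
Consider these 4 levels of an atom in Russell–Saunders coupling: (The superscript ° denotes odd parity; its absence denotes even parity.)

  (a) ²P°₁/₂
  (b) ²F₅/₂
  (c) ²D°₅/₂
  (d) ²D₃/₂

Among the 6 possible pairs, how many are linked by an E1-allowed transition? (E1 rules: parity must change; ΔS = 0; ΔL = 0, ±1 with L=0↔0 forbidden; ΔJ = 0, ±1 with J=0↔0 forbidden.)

(a)–(b): forbidden (ΔL, ΔJ).
(a)–(c): forbidden (parity, ΔJ).
(a)–(d): allowed.
(b)–(c): allowed.
(b)–(d): forbidden (parity).
(c)–(d): allowed.
Allowed pairs: 3 of 6.

3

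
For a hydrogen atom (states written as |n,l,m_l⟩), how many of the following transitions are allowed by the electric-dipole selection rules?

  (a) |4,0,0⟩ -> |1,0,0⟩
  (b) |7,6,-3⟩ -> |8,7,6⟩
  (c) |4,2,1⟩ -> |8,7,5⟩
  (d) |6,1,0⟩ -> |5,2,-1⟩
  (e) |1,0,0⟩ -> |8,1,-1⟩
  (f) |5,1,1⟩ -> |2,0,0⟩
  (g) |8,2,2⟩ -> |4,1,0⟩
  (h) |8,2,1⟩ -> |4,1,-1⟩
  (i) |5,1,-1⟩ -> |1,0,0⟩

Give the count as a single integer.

4

(a) forbidden — Δl = +0 (E1 requires Δl = ±1)
(b) forbidden — Δm_l = +9 (E1 requires Δm_l = 0, ±1)
(c) forbidden — Δl = +5 (E1 requires Δl = ±1); Δm_l = +4 (E1 requires Δm_l = 0, ±1)
(d) allowed
(e) allowed
(f) allowed
(g) forbidden — Δm_l = -2 (E1 requires Δm_l = 0, ±1)
(h) forbidden — Δm_l = -2 (E1 requires Δm_l = 0, ±1)
(i) allowed
Total allowed: 4 of 9.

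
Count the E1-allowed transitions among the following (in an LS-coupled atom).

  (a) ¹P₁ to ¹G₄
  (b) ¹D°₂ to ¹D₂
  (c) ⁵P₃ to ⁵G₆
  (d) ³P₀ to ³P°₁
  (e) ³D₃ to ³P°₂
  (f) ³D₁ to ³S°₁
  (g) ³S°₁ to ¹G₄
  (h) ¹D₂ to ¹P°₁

(a) forbidden (parity, ΔL, ΔJ fail)
(b) allowed
(c) forbidden (parity, ΔL, ΔJ fail)
(d) allowed
(e) allowed
(f) forbidden (ΔL fails)
(g) forbidden (ΔS, ΔL, ΔJ fail)
(h) allowed
Total allowed: 4 of 8.

4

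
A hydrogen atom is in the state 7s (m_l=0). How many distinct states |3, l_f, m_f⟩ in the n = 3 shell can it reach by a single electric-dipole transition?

3

E1 requires Δl = ±1, so l_f ∈ {-1, 1}; with 0 ≤ l_f ≤ n_f−1 = 2, the allowed l_f values are {1}.
For l_f = 1: m_f ∈ {m_i−1, m_i, m_i+1} ∩ [−1, 1] = {-1, 0, 1} → 3 states.
Total: 3.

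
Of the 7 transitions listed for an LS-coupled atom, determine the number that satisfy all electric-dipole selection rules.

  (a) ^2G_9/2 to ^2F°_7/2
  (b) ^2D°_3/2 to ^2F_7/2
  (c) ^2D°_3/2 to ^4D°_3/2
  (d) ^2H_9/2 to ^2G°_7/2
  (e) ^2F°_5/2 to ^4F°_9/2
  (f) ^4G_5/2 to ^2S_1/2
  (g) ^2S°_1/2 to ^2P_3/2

(a) allowed
(b) forbidden (ΔJ fails)
(c) forbidden (parity, ΔS fail)
(d) allowed
(e) forbidden (parity, ΔS, ΔJ fail)
(f) forbidden (parity, ΔS, ΔL, ΔJ fail)
(g) allowed
Total allowed: 3 of 7.

3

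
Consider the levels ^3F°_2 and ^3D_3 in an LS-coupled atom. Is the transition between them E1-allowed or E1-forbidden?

allowed

Initial level: S=1, L=3, J=2, parity odd. Final level: S=1, L=2, J=3, parity even.
ΔS = 0: S: 1 → 1 — passes.
Parity must change: odd → even — passes.
ΔL = 0, ±1 (not L=0↔0): L: 3 → 2, ΔL = -1 — passes.
ΔJ = 0, ±1 (not J=0↔0): J: 2 → 3, ΔJ = +1 — passes.
All four E1 rules are satisfied.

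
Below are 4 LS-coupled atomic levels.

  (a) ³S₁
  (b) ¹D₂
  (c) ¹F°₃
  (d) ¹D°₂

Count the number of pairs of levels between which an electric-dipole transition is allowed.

(a)–(b): forbidden (parity, ΔS, ΔL).
(a)–(c): forbidden (ΔS, ΔL, ΔJ).
(a)–(d): forbidden (ΔS, ΔL).
(b)–(c): allowed.
(b)–(d): allowed.
(c)–(d): forbidden (parity).
Allowed pairs: 2 of 6.

2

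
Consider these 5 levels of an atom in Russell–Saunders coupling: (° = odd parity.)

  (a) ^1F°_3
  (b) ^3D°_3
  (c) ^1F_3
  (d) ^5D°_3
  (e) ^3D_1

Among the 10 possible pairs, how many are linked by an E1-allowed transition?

1

(a)–(b): forbidden (parity, ΔS).
(a)–(c): allowed.
(a)–(d): forbidden (parity, ΔS).
(a)–(e): forbidden (ΔS, ΔJ).
(b)–(c): forbidden (ΔS).
(b)–(d): forbidden (parity, ΔS).
(b)–(e): forbidden (ΔJ).
(c)–(d): forbidden (ΔS).
(c)–(e): forbidden (parity, ΔS, ΔJ).
(d)–(e): forbidden (ΔS, ΔJ).
Allowed pairs: 1 of 10.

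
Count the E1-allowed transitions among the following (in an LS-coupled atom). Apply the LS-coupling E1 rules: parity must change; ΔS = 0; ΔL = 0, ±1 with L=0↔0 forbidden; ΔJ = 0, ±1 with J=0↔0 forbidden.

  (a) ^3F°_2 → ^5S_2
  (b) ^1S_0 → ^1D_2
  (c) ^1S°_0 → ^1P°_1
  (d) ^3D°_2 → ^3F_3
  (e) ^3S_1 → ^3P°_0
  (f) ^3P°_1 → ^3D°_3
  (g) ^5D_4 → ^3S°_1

2

(a) forbidden (ΔS, ΔL fail)
(b) forbidden (parity, ΔL, ΔJ fail)
(c) forbidden (parity fails)
(d) allowed
(e) allowed
(f) forbidden (parity, ΔJ fail)
(g) forbidden (ΔS, ΔL, ΔJ fail)
Total allowed: 2 of 7.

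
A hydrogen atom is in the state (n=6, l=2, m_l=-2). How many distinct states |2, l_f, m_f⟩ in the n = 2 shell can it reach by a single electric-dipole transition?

E1 requires Δl = ±1, so l_f ∈ {1, 3}; with 0 ≤ l_f ≤ n_f−1 = 1, the allowed l_f values are {1}.
For l_f = 1: m_f ∈ {m_i−1, m_i, m_i+1} ∩ [−1, 1] = {-1} → 1 state.
Total: 1.

1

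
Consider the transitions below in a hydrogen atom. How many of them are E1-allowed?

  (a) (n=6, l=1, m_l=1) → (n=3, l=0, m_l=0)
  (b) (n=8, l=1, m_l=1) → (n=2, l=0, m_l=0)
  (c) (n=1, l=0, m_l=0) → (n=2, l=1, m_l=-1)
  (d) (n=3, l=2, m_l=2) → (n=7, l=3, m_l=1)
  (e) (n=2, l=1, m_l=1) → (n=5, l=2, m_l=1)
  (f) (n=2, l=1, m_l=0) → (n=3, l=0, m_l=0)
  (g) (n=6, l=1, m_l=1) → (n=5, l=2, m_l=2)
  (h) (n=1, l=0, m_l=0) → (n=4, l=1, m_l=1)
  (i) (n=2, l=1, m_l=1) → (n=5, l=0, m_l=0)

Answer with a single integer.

(a) allowed
(b) allowed
(c) allowed
(d) allowed
(e) allowed
(f) allowed
(g) allowed
(h) allowed
(i) allowed
Total allowed: 9 of 9.

9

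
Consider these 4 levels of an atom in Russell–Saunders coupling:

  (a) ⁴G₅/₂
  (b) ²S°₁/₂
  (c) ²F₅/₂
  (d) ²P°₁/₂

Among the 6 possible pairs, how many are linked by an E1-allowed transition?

0

(a)–(b): forbidden (ΔS, ΔL, ΔJ).
(a)–(c): forbidden (parity, ΔS).
(a)–(d): forbidden (ΔS, ΔL, ΔJ).
(b)–(c): forbidden (ΔL, ΔJ).
(b)–(d): forbidden (parity).
(c)–(d): forbidden (ΔL, ΔJ).
Allowed pairs: 0 of 6.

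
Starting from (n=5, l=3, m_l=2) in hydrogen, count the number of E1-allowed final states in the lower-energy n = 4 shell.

E1 requires Δl = ±1, so l_f ∈ {2, 4}; with 0 ≤ l_f ≤ n_f−1 = 3, the allowed l_f values are {2}.
For l_f = 2: m_f ∈ {m_i−1, m_i, m_i+1} ∩ [−2, 2] = {1, 2} → 2 states.
Total: 2.

2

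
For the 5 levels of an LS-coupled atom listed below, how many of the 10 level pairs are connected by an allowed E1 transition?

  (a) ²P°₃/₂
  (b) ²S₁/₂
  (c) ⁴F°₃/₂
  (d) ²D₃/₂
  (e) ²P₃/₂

3

(a)–(b): allowed.
(a)–(c): forbidden (parity, ΔS, ΔL).
(a)–(d): allowed.
(a)–(e): allowed.
(b)–(c): forbidden (ΔS, ΔL).
(b)–(d): forbidden (parity, ΔL).
(b)–(e): forbidden (parity).
(c)–(d): forbidden (ΔS).
(c)–(e): forbidden (ΔS, ΔL).
(d)–(e): forbidden (parity).
Allowed pairs: 3 of 10.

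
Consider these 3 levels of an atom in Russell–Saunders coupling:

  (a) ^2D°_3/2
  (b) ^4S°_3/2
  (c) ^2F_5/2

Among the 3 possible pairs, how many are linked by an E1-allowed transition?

1

(a)–(b): forbidden (parity, ΔS, ΔL).
(a)–(c): allowed.
(b)–(c): forbidden (ΔS, ΔL).
Allowed pairs: 1 of 3.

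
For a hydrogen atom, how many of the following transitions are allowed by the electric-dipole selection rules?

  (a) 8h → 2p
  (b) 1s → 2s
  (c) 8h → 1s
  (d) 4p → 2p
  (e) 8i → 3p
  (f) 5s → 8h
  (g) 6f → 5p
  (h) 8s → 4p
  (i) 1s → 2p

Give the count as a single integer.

(a) forbidden — Δl = -4 (E1 requires Δl = ±1)
(b) forbidden — Δl = +0 (E1 requires Δl = ±1)
(c) forbidden — Δl = -5 (E1 requires Δl = ±1)
(d) forbidden — Δl = +0 (E1 requires Δl = ±1)
(e) forbidden — Δl = -5 (E1 requires Δl = ±1)
(f) forbidden — Δl = +5 (E1 requires Δl = ±1)
(g) forbidden — Δl = -2 (E1 requires Δl = ±1)
(h) allowed
(i) allowed
Total allowed: 2 of 9.

2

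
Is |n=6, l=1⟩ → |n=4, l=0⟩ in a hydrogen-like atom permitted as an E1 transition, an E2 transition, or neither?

Δl = 0 − 1 = -1; l_i + l_f = 1.
E1 (Δl = ±1): satisfied.
E2 (Δl = 0,±2, l_i+l_f ≥ 2): not satisfied.

E1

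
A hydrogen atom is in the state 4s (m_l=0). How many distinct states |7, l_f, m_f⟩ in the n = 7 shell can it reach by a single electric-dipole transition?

3

E1 requires Δl = ±1, so l_f ∈ {-1, 1}; with 0 ≤ l_f ≤ n_f−1 = 6, the allowed l_f values are {1}.
For l_f = 1: m_f ∈ {m_i−1, m_i, m_i+1} ∩ [−1, 1] = {-1, 0, 1} → 3 states.
Total: 3.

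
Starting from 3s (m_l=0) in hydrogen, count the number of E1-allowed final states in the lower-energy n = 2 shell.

3

E1 requires Δl = ±1, so l_f ∈ {-1, 1}; with 0 ≤ l_f ≤ n_f−1 = 1, the allowed l_f values are {1}.
For l_f = 1: m_f ∈ {m_i−1, m_i, m_i+1} ∩ [−1, 1] = {-1, 0, 1} → 3 states.
Total: 3.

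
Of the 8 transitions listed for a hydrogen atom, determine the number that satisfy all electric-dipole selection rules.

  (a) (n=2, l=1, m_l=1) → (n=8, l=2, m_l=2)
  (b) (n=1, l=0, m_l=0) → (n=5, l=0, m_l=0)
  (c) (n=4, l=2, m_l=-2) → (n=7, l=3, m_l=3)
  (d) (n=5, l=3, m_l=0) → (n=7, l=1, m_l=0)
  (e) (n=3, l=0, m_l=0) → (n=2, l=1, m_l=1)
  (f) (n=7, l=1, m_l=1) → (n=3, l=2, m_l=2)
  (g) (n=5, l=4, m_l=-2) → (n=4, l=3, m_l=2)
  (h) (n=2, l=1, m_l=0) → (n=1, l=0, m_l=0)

(a) allowed
(b) forbidden — Δl = +0 (E1 requires Δl = ±1)
(c) forbidden — Δm_l = +5 (E1 requires Δm_l = 0, ±1)
(d) forbidden — Δl = -2 (E1 requires Δl = ±1)
(e) allowed
(f) allowed
(g) forbidden — Δm_l = +4 (E1 requires Δm_l = 0, ±1)
(h) allowed
Total allowed: 4 of 8.

4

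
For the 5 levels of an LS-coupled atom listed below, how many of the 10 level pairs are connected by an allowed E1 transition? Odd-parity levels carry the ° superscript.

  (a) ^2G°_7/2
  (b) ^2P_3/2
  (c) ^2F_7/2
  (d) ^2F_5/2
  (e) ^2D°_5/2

5

(a)–(b): forbidden (ΔL, ΔJ).
(a)–(c): allowed.
(a)–(d): allowed.
(a)–(e): forbidden (parity, ΔL).
(b)–(c): forbidden (parity, ΔL, ΔJ).
(b)–(d): forbidden (parity, ΔL).
(b)–(e): allowed.
(c)–(d): forbidden (parity).
(c)–(e): allowed.
(d)–(e): allowed.
Allowed pairs: 5 of 10.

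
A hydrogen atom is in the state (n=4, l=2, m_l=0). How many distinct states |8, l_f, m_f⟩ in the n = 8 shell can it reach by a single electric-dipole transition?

E1 requires Δl = ±1, so l_f ∈ {1, 3}; with 0 ≤ l_f ≤ n_f−1 = 7, the allowed l_f values are {1, 3}.
For l_f = 1: m_f ∈ {m_i−1, m_i, m_i+1} ∩ [−1, 1] = {-1, 0, 1} → 3 states.
For l_f = 3: m_f ∈ {m_i−1, m_i, m_i+1} ∩ [−3, 3] = {-1, 0, 1} → 3 states.
Total: 6.

6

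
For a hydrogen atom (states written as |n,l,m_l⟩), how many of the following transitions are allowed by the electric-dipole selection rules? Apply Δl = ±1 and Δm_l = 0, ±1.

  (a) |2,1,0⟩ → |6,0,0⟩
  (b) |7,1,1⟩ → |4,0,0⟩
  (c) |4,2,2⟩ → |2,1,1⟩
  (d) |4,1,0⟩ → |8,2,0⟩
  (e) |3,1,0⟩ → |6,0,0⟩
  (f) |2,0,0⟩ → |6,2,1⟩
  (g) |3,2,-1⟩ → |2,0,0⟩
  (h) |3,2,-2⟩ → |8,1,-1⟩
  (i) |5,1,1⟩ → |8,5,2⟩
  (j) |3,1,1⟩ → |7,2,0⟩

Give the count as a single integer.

(a) allowed
(b) allowed
(c) allowed
(d) allowed
(e) allowed
(f) forbidden — Δl = +2 (E1 requires Δl = ±1)
(g) forbidden — Δl = -2 (E1 requires Δl = ±1)
(h) allowed
(i) forbidden — Δl = +4 (E1 requires Δl = ±1)
(j) allowed
Total allowed: 7 of 10.

7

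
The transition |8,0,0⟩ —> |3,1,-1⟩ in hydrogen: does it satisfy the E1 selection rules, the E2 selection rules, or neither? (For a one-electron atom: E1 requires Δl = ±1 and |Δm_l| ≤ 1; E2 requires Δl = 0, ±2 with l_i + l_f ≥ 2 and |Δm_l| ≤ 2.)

Δl = 1 − 0 = +1; l_i + l_f = 1.
Δm_l = -1.
E1 (Δl = ±1, |Δm_l| ≤ 1): satisfied.
E2 (Δl = 0,±2, l_i+l_f ≥ 2, |Δm_l| ≤ 2): not satisfied.

E1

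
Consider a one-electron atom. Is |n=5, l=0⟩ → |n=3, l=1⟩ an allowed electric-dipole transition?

allowed

Initial l = 0, final l = 1, so Δl = +1. E1 requires Δl = ±1: satisfied.
All E1 selection rules are satisfied.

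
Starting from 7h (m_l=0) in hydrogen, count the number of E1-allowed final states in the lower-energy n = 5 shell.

E1 requires Δl = ±1, so l_f ∈ {4, 6}; with 0 ≤ l_f ≤ n_f−1 = 4, the allowed l_f values are {4}.
For l_f = 4: m_f ∈ {m_i−1, m_i, m_i+1} ∩ [−4, 4] = {-1, 0, 1} → 3 states.
Total: 3.

3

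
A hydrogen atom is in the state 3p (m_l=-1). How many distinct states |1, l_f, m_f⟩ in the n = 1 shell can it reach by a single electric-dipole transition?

E1 requires Δl = ±1, so l_f ∈ {0, 2}; with 0 ≤ l_f ≤ n_f−1 = 0, the allowed l_f values are {0}.
For l_f = 0: m_f ∈ {m_i−1, m_i, m_i+1} ∩ [−0, 0] = {0} → 1 state.
Total: 1.

1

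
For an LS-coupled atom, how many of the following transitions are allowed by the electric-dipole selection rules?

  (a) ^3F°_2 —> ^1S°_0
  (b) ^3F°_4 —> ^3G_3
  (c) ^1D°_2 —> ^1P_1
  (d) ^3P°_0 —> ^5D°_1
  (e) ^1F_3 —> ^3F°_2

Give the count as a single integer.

(a) forbidden (parity, ΔS, ΔL, ΔJ fail)
(b) allowed
(c) allowed
(d) forbidden (parity, ΔS fail)
(e) forbidden (ΔS fails)
Total allowed: 2 of 5.

2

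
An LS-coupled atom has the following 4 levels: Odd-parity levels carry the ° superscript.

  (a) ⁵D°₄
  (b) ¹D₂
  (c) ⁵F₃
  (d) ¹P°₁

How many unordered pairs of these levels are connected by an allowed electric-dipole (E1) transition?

2

(a)–(b): forbidden (ΔS, ΔJ).
(a)–(c): allowed.
(a)–(d): forbidden (parity, ΔS, ΔJ).
(b)–(c): forbidden (parity, ΔS).
(b)–(d): allowed.
(c)–(d): forbidden (ΔS, ΔL, ΔJ).
Allowed pairs: 2 of 6.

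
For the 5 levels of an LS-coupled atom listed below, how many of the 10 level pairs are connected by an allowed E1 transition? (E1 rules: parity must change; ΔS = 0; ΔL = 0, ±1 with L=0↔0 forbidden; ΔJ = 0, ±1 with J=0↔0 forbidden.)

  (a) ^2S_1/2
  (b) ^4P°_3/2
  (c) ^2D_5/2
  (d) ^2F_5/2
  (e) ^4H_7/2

0

(a)–(b): forbidden (ΔS).
(a)–(c): forbidden (parity, ΔL, ΔJ).
(a)–(d): forbidden (parity, ΔL, ΔJ).
(a)–(e): forbidden (parity, ΔS, ΔL, ΔJ).
(b)–(c): forbidden (ΔS).
(b)–(d): forbidden (ΔS, ΔL).
(b)–(e): forbidden (ΔL, ΔJ).
(c)–(d): forbidden (parity).
(c)–(e): forbidden (parity, ΔS, ΔL).
(d)–(e): forbidden (parity, ΔS, ΔL).
Allowed pairs: 0 of 10.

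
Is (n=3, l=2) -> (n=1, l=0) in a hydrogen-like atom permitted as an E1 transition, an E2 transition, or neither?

Δl = 0 − 2 = -2; l_i + l_f = 2.
E1 (Δl = ±1): not satisfied.
E2 (Δl = 0,±2, l_i+l_f ≥ 2): satisfied.

E2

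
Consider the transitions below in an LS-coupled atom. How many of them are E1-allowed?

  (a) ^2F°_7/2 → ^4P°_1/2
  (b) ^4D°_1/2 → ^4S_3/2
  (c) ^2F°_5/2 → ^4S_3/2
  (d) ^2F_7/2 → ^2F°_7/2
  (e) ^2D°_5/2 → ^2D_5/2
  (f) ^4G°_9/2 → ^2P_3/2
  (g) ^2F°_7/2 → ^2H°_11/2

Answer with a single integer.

2

(a) forbidden (parity, ΔS, ΔL, ΔJ fail)
(b) forbidden (ΔL fails)
(c) forbidden (ΔS, ΔL fail)
(d) allowed
(e) allowed
(f) forbidden (ΔS, ΔL, ΔJ fail)
(g) forbidden (parity, ΔL, ΔJ fail)
Total allowed: 2 of 7.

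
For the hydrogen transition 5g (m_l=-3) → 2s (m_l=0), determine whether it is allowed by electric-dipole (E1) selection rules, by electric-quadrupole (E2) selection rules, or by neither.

Δl = 0 − 4 = -4; l_i + l_f = 4.
Δm_l = +3.
E1 (Δl = ±1, |Δm_l| ≤ 1): not satisfied.
E2 (Δl = 0,±2, l_i+l_f ≥ 2, |Δm_l| ≤ 2): not satisfied.

neither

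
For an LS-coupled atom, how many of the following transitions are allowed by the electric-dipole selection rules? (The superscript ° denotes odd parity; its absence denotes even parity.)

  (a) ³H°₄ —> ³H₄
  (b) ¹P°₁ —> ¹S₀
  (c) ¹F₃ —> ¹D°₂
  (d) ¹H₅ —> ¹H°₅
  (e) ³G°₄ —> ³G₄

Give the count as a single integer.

(a) allowed
(b) allowed
(c) allowed
(d) allowed
(e) allowed
Total allowed: 5 of 5.

5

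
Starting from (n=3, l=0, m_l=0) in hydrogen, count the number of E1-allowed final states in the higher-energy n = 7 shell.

E1 requires Δl = ±1, so l_f ∈ {-1, 1}; with 0 ≤ l_f ≤ n_f−1 = 6, the allowed l_f values are {1}.
For l_f = 1: m_f ∈ {m_i−1, m_i, m_i+1} ∩ [−1, 1] = {-1, 0, 1} → 3 states.
Total: 3.

3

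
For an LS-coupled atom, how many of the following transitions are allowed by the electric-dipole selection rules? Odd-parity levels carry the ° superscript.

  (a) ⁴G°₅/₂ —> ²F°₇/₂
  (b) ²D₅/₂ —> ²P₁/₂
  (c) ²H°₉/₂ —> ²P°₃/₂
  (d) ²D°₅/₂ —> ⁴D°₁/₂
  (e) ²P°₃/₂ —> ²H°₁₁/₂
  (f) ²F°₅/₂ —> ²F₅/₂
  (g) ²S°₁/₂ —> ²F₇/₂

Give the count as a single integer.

(a) forbidden (parity, ΔS fail)
(b) forbidden (parity, ΔJ fail)
(c) forbidden (parity, ΔL, ΔJ fail)
(d) forbidden (parity, ΔS, ΔJ fail)
(e) forbidden (parity, ΔL, ΔJ fail)
(f) allowed
(g) forbidden (ΔL, ΔJ fail)
Total allowed: 1 of 7.

1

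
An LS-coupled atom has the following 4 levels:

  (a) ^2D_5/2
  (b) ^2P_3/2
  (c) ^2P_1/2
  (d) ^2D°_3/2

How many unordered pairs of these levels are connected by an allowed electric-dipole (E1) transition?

3

(a)–(b): forbidden (parity).
(a)–(c): forbidden (parity, ΔJ).
(a)–(d): allowed.
(b)–(c): forbidden (parity).
(b)–(d): allowed.
(c)–(d): allowed.
Allowed pairs: 3 of 6.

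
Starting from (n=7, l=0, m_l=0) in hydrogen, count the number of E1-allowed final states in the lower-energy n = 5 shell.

E1 requires Δl = ±1, so l_f ∈ {-1, 1}; with 0 ≤ l_f ≤ n_f−1 = 4, the allowed l_f values are {1}.
For l_f = 1: m_f ∈ {m_i−1, m_i, m_i+1} ∩ [−1, 1] = {-1, 0, 1} → 3 states.
Total: 3.

3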